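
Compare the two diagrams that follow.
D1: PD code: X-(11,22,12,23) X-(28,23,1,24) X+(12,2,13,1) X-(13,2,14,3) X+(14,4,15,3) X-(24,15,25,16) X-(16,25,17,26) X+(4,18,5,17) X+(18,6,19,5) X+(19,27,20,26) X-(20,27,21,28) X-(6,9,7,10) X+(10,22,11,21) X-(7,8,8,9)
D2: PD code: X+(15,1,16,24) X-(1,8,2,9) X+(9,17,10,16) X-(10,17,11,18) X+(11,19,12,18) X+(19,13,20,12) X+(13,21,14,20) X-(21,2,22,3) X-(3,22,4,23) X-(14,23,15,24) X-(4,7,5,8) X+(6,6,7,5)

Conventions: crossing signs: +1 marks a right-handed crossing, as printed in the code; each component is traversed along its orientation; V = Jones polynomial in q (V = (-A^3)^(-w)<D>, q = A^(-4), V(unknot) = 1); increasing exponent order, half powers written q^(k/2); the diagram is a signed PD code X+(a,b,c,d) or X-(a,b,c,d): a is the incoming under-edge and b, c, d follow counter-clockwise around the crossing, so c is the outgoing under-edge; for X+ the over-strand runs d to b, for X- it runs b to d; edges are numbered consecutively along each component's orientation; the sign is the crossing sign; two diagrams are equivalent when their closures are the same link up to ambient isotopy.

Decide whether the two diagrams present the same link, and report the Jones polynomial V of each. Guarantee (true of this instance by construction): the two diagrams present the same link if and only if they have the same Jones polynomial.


equivalent: no
V(D1) = -q^-3 + 2q^-2 - 2q^-1 + 3 - 2q + 2q^2 - q^3  (w -2, c 14, <D> = -A^-18 + 2A^-14 - 2A^-10 + 3A^-6 - 2A^-2 + 2A^2 - A^6)
V(D2) = -q^-3 + q^-2 - q^-1 + 3 - q + q^2 - q^3  (w 0, c 12, <D> = -A^-12 + A^-8 - A^-4 + 3 - A^4 + A^8 - A^12)
why: V(q) takes 2 values over 2 diagrams, fixing the grouping


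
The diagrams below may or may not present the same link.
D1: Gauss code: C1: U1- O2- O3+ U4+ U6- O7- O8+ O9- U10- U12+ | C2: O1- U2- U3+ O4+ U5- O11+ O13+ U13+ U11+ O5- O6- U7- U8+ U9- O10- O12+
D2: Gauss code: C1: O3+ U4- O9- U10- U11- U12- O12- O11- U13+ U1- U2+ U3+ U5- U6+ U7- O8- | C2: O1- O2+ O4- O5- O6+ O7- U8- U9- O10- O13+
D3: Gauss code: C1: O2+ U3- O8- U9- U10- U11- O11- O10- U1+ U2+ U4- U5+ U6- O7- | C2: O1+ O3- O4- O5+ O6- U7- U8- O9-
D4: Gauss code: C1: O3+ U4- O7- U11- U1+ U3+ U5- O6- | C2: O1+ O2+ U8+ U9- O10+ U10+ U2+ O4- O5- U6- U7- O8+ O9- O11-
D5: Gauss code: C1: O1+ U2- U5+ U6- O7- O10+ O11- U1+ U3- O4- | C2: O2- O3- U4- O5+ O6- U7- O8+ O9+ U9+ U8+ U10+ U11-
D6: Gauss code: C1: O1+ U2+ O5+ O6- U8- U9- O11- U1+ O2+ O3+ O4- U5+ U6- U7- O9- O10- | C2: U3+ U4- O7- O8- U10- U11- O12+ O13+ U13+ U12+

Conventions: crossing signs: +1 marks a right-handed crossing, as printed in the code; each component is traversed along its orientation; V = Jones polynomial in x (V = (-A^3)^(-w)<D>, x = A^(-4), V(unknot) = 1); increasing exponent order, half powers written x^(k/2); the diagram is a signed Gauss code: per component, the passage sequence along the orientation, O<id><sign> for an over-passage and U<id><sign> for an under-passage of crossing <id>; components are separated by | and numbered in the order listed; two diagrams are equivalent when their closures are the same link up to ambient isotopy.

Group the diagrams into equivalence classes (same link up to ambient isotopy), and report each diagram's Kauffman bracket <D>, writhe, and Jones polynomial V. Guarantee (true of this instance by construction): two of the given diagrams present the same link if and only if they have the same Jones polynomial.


grouping into links: {D1} | {D2, D3, D4, D5, D6}
V(D1) = -x^(-5/2) - x^(-1/2)  (w -1, c 13, <D> = A^-1 + A^7)
V(D2) = -x^(-9/2) - x^(-5/2) + x^(-3/2) - x^(-1/2)  (w -5, c 13, <D> = A^-13 - A^-9 + A^-5 + A^3)
V(D3) = -x^(-9/2) - x^(-5/2) + x^(-3/2) - x^(-1/2)  (w -5, c 11, <D> = A^-13 - A^-9 + A^-5 + A^3)
D4 (bracket A^-1 - A^3 + A^7 + A^15; 11 crossings at w = -1): V = -x^(-9/2) - x^(-5/2) + x^(-3/2) - x^(-1/2)
V(D5) = -x^(-9/2) - x^(-5/2) + x^(-3/2) - x^(-1/2)  (w -1, c 11, <D> = A^-1 - A^3 + A^7 + A^15)
D6 (bracket A^-1 - A^3 + A^7 + A^15; 13 crossings at w = -1): V = -x^(-9/2) - x^(-5/2) + x^(-3/2) - x^(-1/2)
why: V(x) takes 2 values over 6 diagrams, fixing the grouping


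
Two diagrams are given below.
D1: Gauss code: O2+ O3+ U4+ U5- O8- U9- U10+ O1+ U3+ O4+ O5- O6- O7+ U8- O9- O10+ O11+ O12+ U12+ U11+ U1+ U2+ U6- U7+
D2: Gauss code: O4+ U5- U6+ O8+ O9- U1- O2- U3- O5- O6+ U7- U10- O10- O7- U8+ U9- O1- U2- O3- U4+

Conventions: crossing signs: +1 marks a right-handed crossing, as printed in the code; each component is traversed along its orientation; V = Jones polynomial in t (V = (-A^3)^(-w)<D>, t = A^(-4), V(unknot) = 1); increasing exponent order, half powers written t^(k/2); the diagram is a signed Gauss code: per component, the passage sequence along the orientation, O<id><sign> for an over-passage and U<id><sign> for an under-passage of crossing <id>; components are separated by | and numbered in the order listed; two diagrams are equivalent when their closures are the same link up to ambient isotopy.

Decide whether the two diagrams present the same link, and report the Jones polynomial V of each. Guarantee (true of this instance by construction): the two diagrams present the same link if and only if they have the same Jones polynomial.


equivalent: no
D1 (bracket A^12; 12 crossings at w = +4): V = 1
V(D2) = -t^-4 + t^-3 + t^-1  [10 crossings, <D> = A^-8 + 1 - A^4, w = -4]
observation: comparing 2 Jones polynomials yields 2 groups


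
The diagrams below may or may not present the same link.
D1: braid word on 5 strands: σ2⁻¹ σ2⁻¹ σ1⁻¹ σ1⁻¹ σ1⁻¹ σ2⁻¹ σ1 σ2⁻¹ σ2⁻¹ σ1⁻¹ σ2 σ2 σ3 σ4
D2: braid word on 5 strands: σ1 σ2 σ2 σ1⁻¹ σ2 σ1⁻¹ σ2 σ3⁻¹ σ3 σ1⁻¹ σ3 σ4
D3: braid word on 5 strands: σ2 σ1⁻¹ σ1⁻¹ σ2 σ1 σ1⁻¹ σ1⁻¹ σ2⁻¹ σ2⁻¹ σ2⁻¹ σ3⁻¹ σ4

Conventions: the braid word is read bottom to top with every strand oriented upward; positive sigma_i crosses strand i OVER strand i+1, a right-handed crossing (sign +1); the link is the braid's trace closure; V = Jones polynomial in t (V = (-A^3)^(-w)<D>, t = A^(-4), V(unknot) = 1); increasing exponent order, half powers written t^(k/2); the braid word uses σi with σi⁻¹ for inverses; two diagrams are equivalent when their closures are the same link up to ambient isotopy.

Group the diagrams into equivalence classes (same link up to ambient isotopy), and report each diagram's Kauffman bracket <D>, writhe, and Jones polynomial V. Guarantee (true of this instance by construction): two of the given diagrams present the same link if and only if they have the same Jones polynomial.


equivalence classes: {D1} | {D2} | {D3}
D1 (bracket A^-4 - 1 + 3A^4 - 3A^8 + 3A^12 - 3A^16 + 2A^20 - A^24; 14 crossings at w = -4): V = -t^-9 + 2t^-8 - 3t^-7 + 3t^-6 - 3t^-5 + 3t^-4 - t^-3 + t^-2
V(D2) = t^-1 - 1 + 2t - 2t^2 + 2t^3 - 2t^4 + t^5  [12 crossings, <D> = A^-8 - 2A^-4 + 2 - 2A^4 + 2A^8 - A^12 + A^16, w = +4]
V(D3) = -t^-6 + t^-5 - t^-4 + 2t^-3 - t^-2 + t^-1  [12 crossings, <D> = A^-8 - A^-4 + 2 - A^4 + A^8 - A^12, w = -4]
key observation: comparing 3 Jones polynomials yields 3 groups


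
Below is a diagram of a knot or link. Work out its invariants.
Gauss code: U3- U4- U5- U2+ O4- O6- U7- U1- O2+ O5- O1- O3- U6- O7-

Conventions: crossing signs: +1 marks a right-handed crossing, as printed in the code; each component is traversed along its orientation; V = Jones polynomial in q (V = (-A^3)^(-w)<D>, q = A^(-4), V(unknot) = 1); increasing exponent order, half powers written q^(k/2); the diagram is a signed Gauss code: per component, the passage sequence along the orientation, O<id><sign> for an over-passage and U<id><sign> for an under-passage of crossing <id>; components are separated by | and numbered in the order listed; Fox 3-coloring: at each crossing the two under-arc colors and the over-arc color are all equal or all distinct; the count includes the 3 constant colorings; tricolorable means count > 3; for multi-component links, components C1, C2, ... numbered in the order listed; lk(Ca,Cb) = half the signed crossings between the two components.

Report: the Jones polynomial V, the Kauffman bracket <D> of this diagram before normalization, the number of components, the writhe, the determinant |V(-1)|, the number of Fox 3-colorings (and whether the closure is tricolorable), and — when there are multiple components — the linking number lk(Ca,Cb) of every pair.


V(q) = -q^-4 + q^-3 + q^-1
bracket: -A^-11 - A^-3 + A, w = -5
1 component, writhe -5, over 7 crossings
det 3, colorings 9 of 3^7 — tricolorable
observation: the span of V is 3, forcing >= 3 crossings in any diagram


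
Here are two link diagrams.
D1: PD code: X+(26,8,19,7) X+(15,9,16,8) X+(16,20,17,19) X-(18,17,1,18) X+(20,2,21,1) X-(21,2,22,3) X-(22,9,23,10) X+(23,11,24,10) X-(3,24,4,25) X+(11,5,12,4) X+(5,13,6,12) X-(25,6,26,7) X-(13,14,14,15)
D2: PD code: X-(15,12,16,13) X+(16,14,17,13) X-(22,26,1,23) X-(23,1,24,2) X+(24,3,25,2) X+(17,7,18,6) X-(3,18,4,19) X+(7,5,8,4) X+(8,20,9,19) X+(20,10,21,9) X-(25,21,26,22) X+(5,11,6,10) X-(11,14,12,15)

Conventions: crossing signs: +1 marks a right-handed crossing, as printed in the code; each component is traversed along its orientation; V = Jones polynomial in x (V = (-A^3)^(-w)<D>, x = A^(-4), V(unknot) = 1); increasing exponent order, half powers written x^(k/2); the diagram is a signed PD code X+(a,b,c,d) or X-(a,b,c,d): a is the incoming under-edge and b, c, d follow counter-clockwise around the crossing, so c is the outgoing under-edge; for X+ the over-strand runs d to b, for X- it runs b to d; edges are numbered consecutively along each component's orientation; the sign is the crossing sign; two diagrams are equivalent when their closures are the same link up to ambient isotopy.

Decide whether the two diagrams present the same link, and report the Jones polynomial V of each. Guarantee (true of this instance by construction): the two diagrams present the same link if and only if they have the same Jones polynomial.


equivalent: no
V(D1) = -x^(1/2) - x^(3/2) - x^(5/2) + x^(9/2)  (w +1, c 13, <D> = -A^-15 + A^-7 + A^-3 + A)
V(D2) = -x^(-3/2) + x^(-1/2) - 3x^(1/2) + 2x^(3/2) - 3x^(5/2) + 2x^(7/2) - x^(9/2) + x^(11/2)  (w +1, c 13, <D> = -A^-19 + A^-15 - 2A^-11 + 3A^-7 - 2A^-3 + 3A - A^5 + A^9)
why: 2 values of V(x) split the 2 diagrams


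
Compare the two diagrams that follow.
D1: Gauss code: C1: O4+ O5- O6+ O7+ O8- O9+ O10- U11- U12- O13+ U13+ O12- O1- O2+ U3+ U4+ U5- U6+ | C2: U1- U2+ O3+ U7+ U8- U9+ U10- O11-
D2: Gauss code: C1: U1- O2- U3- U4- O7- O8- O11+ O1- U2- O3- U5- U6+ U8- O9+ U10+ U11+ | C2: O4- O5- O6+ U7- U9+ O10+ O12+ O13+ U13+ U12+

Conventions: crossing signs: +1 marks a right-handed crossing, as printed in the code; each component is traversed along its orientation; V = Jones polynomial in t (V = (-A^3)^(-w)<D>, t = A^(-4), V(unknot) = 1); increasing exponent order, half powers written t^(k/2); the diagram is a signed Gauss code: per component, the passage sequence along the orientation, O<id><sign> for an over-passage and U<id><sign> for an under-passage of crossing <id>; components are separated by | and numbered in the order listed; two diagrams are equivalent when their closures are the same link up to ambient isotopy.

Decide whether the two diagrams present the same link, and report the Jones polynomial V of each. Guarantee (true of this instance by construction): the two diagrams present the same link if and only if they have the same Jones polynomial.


equivalent: no
D1 (bracket A + A^5; 13 crossings at w = +1): V = -t^(-1/2) - t^(1/2)
V(D2) = t^(-11/2) - t^(-9/2) + t^(-7/2) - 2t^(-5/2) + t^(-3/2) - 2t^(-1/2)  [13 crossings, <D> = 2A^-1 - A^3 + 2A^7 - A^11 + A^15 - A^19, w = -1]
observation: 2 classes among 2 diagrams; unequal V(t) rules out equality


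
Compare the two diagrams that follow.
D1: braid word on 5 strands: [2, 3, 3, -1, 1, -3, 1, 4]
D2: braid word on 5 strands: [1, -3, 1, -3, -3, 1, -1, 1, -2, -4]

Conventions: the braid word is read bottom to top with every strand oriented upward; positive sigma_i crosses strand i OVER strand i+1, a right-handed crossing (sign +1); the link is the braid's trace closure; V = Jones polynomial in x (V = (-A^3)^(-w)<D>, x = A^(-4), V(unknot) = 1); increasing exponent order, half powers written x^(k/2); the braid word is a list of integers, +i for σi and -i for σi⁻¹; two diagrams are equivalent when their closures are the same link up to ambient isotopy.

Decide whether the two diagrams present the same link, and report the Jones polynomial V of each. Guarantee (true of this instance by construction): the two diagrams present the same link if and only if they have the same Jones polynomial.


equivalent: no
D1 (bracket A^12; 8 crossings at w = +4): V = 1
D2 (bracket -A^-18 + A^-14 - A^-10 + 3A^-6 - A^-2 + A^2 - A^6; 10 crossings at w = -2): V = -x^-3 + x^-2 - x^-1 + 3 - x + x^2 - x^3
key observation: 2 classes among 2 diagrams; unequal V(x) rules out equality


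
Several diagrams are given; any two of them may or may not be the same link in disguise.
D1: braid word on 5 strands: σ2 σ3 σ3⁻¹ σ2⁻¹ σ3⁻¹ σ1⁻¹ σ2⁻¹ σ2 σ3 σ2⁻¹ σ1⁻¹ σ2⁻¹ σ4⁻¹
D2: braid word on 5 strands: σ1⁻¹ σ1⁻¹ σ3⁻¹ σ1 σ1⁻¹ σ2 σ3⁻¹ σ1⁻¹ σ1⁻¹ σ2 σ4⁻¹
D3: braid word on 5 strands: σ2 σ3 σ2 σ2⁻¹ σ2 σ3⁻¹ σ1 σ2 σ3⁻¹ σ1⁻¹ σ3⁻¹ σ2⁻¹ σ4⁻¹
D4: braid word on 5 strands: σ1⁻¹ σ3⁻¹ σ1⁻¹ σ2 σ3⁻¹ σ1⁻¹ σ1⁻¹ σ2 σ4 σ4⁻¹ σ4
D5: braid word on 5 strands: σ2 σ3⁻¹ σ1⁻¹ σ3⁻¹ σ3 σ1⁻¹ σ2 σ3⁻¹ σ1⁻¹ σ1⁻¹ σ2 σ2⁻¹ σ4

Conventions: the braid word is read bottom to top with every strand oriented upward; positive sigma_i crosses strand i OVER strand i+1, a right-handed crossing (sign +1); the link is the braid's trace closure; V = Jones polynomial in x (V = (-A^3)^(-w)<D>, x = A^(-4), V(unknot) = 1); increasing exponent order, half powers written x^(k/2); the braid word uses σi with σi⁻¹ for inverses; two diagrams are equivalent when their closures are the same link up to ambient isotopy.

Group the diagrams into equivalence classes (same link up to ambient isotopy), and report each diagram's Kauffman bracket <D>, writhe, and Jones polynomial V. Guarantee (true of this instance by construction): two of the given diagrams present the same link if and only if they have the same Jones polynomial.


grouping into links: {D1} | {D2, D4, D5} | {D3}
V(D1) = x^(-9/2) - x^(-5/2) - x^(-3/2) - x^(-1/2)  (w -5, c 13, <D> = A^-13 + A^-9 + A^-5 - A^3)
D2 (bracket A^-17 - 2A^-13 + 4A^-9 - 4A^-5 + 5A^-1 - 5A^3 + 4A^7 - 2A^11 + A^15; 11 crossings at w = -5): V = -x^(-15/2) + 2x^(-13/2) - 4x^(-11/2) + 5x^(-9/2) - 5x^(-7/2) + 4x^(-5/2) - 4x^(-3/2) + 2x^(-1/2) - x^(1/2)
V(D3) = -x^(-5/2) - x^(-1/2)  [13 crossings, <D> = A^-1 + A^7, w = -1]
V(D4) = -x^(-15/2) + 2x^(-13/2) - 4x^(-11/2) + 5x^(-9/2) - 5x^(-7/2) + 4x^(-5/2) - 4x^(-3/2) + 2x^(-1/2) - x^(1/2)  (w -3, c 11, <D> = A^-11 - 2A^-7 + 4A^-3 - 4A + 5A^5 - 5A^9 + 4A^13 - 2A^17 + A^21)
V(D5) = -x^(-15/2) + 2x^(-13/2) - 4x^(-11/2) + 5x^(-9/2) - 5x^(-7/2) + 4x^(-5/2) - 4x^(-3/2) + 2x^(-1/2) - x^(1/2)  (w -3, c 13, <D> = A^-11 - 2A^-7 + 4A^-3 - 4A + 5A^5 - 5A^9 + 4A^13 - 2A^17 + A^21)
why: comparing 5 Jones polynomials yields 3 groups


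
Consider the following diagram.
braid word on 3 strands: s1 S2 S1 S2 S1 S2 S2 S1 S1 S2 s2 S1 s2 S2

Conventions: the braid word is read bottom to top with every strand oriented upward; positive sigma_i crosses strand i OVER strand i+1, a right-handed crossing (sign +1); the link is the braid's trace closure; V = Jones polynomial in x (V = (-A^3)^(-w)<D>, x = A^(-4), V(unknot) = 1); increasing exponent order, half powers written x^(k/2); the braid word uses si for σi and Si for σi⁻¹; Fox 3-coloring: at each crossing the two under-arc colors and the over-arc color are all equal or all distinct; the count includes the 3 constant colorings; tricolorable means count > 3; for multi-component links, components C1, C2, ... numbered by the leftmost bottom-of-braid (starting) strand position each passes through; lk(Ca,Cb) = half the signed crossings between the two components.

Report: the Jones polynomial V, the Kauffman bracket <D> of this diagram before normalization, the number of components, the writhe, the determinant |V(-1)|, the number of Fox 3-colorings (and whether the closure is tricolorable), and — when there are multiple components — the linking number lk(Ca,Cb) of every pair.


V = -x^-8 + x^-5 + x^-3
<D> = A^-12 + A^-4 - A^8 (w = -8)
1 component over 14 crossings, w = -8
9 Fox colorings among 3^14, |V(-1)| = 3: tricolorable
why: the span of V is 5, forcing >= 5 crossings in any diagram


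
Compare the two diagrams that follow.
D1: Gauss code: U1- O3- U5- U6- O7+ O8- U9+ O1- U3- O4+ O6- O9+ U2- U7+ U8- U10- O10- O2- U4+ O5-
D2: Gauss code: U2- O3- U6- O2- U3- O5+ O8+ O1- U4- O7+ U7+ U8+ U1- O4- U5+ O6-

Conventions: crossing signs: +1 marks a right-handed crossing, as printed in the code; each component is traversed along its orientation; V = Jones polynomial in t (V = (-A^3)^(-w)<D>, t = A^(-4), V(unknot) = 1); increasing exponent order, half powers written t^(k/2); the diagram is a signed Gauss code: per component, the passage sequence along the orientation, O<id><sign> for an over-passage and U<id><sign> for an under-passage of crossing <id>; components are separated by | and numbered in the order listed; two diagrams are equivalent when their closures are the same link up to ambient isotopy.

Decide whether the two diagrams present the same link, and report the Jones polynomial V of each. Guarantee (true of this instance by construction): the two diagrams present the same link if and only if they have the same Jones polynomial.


same link: yes
V(D1) = -t^-4 + t^-3 + t^-1  [10 crossings, <D> = A^-8 + 1 - A^4, w = -4]
V(D2) = -t^-4 + t^-3 + t^-1  [8 crossings, <D> = A^-2 + A^6 - A^10, w = -2]
insight: Reidemeister moves carry D1 (10 crossings) to D2 (8)


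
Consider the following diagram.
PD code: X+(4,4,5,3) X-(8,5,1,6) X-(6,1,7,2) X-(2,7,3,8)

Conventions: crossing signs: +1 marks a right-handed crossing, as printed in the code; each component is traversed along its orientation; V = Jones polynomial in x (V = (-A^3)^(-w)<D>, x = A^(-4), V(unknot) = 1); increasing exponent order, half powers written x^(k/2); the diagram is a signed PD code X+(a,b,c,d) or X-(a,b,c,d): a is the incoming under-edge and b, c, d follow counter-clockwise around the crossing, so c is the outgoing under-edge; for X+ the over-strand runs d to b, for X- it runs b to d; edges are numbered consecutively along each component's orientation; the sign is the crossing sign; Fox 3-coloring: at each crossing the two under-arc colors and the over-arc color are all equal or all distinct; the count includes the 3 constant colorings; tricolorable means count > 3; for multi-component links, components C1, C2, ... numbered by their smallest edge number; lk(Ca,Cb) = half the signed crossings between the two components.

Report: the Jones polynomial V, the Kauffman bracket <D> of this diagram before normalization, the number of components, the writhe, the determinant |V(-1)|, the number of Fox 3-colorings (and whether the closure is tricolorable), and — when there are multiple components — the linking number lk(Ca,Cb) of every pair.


Jones polynomial: V(x) = -x^-4 + x^-3 + x^-1
<D> = A^-2 + A^6 - A^10; writhe -2
components 1, writhe -2 (4 crossings)
3-colorings: 9 of 3^4, det 3 — tricolorable
note: the span of V is 3, forcing >= 3 crossings in any diagram


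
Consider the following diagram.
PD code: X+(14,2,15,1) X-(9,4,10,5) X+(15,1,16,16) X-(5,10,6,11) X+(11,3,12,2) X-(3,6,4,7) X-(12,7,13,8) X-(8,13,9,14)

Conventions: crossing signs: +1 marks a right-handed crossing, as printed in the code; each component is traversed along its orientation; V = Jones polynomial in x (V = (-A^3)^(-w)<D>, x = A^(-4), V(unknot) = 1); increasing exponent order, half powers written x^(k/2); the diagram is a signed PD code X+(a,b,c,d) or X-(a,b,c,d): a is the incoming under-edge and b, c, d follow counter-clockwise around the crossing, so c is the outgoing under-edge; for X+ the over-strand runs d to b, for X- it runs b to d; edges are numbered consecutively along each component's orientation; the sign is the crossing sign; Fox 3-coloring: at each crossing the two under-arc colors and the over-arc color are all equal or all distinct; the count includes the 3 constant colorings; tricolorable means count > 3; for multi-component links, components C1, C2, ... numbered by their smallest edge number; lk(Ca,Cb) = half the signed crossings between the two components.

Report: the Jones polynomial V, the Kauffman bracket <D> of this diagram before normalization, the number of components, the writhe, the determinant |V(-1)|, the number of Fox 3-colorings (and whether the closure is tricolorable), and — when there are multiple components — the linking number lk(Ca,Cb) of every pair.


Jones polynomial: V(x) = -x^-6 + x^-5 - x^-4 + 2x^-3 - x^-2 + x^-1
<D> = A^-2 - A^2 + 2A^6 - A^10 + A^14 - A^18; writhe -2
components 1, writhe -2 (8 crossings)
3-colorings: 3 of 3^8, det 7 — not tricolorable
note: V spans 5 powers of x: at least 5 crossings in any diagram


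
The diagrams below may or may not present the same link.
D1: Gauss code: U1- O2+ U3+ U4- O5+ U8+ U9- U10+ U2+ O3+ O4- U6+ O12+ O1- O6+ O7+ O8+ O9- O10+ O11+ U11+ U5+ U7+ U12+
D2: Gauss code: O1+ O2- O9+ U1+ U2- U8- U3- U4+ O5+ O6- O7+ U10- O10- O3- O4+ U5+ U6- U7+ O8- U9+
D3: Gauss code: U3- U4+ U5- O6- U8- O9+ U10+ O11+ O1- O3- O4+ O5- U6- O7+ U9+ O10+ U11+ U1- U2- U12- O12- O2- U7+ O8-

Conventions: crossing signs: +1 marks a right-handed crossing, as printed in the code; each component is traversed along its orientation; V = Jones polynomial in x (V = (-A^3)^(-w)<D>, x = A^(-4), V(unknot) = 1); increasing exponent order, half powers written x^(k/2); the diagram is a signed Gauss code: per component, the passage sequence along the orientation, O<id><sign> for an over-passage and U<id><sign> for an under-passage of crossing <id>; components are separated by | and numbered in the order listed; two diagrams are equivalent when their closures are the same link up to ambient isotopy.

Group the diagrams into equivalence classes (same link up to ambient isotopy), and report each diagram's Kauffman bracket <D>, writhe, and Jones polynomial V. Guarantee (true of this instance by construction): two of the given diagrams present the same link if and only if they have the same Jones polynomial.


classes: {D1} | {D2} | {D3}
V(D1) = x + x^3 - x^4  [12 crossings, <D> = -A^2 + A^6 + A^14, w = +6]
V(D2) = 1  [10 crossings, <D> = 1, w = 0]
D3 (bracket -A^-18 + 2A^-14 - 2A^-10 + 3A^-6 - 2A^-2 + 2A^2 - A^6; 12 crossings at w = -2): V = -x^-3 + 2x^-2 - 2x^-1 + 3 - 2x + 2x^2 - x^3
note: 3 classes among 3 diagrams; unequal V(x) rules out equality


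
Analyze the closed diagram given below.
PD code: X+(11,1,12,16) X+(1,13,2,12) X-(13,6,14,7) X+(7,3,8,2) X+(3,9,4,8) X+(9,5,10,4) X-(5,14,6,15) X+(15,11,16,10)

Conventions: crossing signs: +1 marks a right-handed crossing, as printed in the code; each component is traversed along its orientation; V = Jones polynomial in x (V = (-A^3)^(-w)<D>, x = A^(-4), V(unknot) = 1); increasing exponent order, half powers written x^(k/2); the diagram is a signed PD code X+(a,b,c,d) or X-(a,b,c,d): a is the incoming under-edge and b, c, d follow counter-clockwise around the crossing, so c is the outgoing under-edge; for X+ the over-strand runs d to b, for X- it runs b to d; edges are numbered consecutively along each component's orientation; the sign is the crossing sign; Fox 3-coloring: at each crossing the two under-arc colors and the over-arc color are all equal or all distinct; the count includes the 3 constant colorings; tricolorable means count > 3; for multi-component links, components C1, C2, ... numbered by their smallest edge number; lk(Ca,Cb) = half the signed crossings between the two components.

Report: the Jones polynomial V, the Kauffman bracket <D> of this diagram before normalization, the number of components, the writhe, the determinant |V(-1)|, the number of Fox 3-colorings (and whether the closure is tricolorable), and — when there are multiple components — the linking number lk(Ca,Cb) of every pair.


V = 1 - x + 3x^2 - 3x^3 + 3x^4 - 4x^5 + 3x^6 - 2x^7 + x^8
<D> = A^-20 - 2A^-16 + 3A^-12 - 4A^-8 + 3A^-4 - 3 + 3A^4 - A^8 + A^12 (w = +4)
1 component over 8 crossings, w = +4
9 Fox colorings among 3^8, |V(-1)| = 21: tricolorable
why: V spans 8 powers of x: at least 8 crossings in any diagram


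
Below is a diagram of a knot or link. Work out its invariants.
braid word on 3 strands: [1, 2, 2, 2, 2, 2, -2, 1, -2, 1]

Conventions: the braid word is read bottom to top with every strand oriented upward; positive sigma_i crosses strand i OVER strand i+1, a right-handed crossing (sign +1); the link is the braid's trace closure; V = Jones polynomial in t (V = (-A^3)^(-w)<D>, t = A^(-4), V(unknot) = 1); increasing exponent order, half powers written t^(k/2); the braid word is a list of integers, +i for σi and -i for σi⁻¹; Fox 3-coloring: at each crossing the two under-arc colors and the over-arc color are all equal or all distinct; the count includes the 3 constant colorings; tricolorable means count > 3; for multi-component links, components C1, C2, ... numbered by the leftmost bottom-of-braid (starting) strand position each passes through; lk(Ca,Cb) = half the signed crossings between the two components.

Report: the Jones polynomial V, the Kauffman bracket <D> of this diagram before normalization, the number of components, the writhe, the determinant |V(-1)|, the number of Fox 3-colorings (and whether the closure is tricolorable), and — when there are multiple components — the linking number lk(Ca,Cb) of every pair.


V = t^2 - t^3 + 3t^4 - 3t^5 + 3t^6 - 3t^7 + 2t^8 - t^9
<D> = -A^-18 + 2A^-14 - 3A^-10 + 3A^-6 - 3A^-2 + 3A^2 - A^6 + A^10 (w = +6)
1 component over 10 crossings, w = +6
3 Fox colorings among 3^10, |V(-1)| = 17: not tricolorable
why: inverse pairs cancel, leaving σ1 σ2 σ2 σ2 σ2 σ1 σ2⁻¹ σ1


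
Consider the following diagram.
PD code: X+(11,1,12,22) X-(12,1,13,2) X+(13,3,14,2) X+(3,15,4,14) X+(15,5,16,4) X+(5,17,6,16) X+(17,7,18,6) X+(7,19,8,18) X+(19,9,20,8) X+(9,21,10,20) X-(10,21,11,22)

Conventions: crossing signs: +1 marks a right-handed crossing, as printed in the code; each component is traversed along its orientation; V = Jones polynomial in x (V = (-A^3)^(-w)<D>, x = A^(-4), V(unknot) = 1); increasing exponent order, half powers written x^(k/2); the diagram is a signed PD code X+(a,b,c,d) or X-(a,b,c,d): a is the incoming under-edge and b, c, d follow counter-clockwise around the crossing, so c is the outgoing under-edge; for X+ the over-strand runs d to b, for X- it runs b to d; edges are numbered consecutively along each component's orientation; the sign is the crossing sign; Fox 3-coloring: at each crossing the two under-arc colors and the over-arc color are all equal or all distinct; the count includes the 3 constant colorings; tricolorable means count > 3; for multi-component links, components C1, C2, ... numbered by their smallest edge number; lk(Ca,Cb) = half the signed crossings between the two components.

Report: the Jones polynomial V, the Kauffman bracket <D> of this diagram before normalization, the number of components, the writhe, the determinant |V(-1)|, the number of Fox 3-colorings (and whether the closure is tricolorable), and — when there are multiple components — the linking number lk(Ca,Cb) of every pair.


V = x^3 + x^5 - x^6 + x^7 - x^8 + x^9 - x^10
<D> = A^-19 - A^-15 + A^-11 - A^-7 + A^-3 - A - A^9 (w = +7)
1 component over 11 crossings, w = +7
3 Fox colorings among 3^11, |V(-1)| = 7: not tricolorable
why: det 7 = |V(-1)|; not divisible by 3, so not tricolorable


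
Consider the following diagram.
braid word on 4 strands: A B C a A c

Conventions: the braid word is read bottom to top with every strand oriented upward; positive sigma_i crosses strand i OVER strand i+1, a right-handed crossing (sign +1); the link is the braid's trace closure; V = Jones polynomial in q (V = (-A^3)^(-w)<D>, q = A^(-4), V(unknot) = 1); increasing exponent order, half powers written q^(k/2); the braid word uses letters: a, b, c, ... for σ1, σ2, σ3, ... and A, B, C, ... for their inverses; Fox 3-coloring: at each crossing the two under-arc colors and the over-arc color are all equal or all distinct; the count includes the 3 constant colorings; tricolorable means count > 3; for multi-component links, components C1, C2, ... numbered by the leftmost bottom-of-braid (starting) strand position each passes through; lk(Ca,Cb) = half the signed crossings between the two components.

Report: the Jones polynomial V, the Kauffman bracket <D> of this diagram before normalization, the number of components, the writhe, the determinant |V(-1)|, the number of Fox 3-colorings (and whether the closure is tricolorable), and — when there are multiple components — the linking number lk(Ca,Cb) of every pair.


Jones polynomial: V(q) = -q^(-1/2) - q^(1/2)
<D> = -A^-8 - A^-4; writhe -2
components 2, writhe -2 (6 crossings)
linking number lk(C1,C2) = 0
3-colorings: 9 of 3^7, det 0 — tricolorable
note: det 0 = |V(-1)|; divisible by 3, so tricolorable


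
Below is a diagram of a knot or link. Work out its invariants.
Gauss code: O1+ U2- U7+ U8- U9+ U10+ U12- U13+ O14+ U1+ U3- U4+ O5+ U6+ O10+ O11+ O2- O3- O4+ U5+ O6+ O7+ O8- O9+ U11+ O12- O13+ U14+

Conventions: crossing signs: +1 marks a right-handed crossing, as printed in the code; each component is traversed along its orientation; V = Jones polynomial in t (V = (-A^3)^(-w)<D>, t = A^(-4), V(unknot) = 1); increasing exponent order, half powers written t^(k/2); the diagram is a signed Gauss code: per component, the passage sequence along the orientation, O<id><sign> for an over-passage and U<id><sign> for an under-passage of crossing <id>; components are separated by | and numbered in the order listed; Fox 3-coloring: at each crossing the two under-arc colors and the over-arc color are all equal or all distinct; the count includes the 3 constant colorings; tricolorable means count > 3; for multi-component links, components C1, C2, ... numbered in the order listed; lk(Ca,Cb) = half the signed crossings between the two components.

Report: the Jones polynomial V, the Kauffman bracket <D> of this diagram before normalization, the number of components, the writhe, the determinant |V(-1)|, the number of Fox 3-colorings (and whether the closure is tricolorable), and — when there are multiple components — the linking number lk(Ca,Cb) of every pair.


Jones polynomial: V(t) = t^2 + 2t^4 - 2t^5 + t^6 - 2t^7 + t^8
<D> = A^-14 - 2A^-10 + A^-6 - 2A^-2 + 2A^2 + A^10; writhe +6
components 1, writhe +6 (14 crossings)
3-colorings: 27 of 3^14, det 9 — tricolorable
note: det 9 = |V(-1)|; divisible by 3, so tricolorable


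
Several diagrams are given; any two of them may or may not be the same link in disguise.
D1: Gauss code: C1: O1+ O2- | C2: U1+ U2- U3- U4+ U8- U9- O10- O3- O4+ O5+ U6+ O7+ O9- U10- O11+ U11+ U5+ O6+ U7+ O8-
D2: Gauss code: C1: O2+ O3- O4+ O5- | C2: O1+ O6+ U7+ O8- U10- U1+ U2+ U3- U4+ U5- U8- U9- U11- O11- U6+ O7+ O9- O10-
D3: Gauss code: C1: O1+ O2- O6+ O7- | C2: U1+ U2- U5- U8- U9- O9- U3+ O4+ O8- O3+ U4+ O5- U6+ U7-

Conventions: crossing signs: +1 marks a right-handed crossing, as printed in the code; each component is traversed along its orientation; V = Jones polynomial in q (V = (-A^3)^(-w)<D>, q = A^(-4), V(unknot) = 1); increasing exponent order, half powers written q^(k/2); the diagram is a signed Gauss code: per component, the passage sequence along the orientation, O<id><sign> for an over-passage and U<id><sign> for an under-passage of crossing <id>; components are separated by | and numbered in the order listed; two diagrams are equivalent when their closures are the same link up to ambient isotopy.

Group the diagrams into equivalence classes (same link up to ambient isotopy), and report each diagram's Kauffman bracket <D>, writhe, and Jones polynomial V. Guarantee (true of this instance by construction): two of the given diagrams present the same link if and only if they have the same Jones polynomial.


grouping into links: {D1, D2, D3}
V(D1) = -q^(-1/2) - q^(1/2)  (w +1, c 11, <D> = A + A^5)
V(D2) = -q^(-1/2) - q^(1/2)  [11 crossings, <D> = A^-5 + A^-1, w = -1]
D3 (bracket A^-5 + A^-1; 9 crossings at w = -1): V = -q^(-1/2) - q^(1/2)
why: all 3 diagrams share one V(q), hence one class


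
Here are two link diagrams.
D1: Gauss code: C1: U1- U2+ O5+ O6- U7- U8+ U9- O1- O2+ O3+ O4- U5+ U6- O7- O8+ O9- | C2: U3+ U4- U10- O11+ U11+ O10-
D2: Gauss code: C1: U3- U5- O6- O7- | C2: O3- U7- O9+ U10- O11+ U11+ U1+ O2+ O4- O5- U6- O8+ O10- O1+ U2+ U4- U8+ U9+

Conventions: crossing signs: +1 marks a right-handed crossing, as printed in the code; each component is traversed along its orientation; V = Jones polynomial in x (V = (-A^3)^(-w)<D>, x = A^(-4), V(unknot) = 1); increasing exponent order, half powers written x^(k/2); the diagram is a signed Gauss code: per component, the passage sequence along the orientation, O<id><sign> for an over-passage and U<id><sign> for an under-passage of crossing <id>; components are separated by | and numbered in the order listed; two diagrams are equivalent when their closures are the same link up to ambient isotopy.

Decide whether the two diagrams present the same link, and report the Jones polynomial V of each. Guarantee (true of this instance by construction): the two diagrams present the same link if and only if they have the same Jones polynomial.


equivalent: no
D1 (bracket A^-5 + A^-1; 11 crossings at w = -1): V = -x^(-1/2) - x^(1/2)
D2 (bracket A^-1 - A^3 + A^7 + A^15; 11 crossings at w = -1): V = -x^(-9/2) - x^(-5/2) + x^(-3/2) - x^(-1/2)
key observation: 2 values of V(x) split the 2 diagrams


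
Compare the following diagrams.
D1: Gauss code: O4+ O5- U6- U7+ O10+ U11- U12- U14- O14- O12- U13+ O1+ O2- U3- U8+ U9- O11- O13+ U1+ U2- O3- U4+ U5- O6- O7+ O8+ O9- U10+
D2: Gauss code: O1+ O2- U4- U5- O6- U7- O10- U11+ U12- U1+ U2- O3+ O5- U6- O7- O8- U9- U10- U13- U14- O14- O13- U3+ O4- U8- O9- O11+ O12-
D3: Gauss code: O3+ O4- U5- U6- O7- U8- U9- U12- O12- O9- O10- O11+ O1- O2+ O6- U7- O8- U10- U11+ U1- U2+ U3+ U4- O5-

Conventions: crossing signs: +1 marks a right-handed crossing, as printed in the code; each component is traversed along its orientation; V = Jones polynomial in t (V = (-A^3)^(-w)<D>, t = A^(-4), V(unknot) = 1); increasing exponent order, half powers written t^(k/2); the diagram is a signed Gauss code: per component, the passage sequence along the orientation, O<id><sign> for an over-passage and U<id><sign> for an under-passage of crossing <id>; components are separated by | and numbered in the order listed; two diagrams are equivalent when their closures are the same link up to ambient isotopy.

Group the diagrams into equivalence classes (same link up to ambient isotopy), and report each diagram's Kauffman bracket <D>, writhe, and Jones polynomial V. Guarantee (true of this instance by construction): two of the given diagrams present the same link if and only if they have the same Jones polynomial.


grouping into links: {D1} | {D2} | {D3}
V(D1) = 1  (w -2, c 14, <D> = A^-6)
D2 (bracket A^-16 + 2A^-8 - 2A^-4 + 1 - 2A^4 + A^8; 14 crossings at w = -8): V = t^-8 - 2t^-7 + t^-6 - 2t^-5 + 2t^-4 + t^-2
D3 (bracket A^-14 + A^-6 - A^-2; 12 crossings at w = -6): V = -t^-4 + t^-3 + t^-1
why: 3 classes among 3 diagrams; unequal V(t) rules out equality


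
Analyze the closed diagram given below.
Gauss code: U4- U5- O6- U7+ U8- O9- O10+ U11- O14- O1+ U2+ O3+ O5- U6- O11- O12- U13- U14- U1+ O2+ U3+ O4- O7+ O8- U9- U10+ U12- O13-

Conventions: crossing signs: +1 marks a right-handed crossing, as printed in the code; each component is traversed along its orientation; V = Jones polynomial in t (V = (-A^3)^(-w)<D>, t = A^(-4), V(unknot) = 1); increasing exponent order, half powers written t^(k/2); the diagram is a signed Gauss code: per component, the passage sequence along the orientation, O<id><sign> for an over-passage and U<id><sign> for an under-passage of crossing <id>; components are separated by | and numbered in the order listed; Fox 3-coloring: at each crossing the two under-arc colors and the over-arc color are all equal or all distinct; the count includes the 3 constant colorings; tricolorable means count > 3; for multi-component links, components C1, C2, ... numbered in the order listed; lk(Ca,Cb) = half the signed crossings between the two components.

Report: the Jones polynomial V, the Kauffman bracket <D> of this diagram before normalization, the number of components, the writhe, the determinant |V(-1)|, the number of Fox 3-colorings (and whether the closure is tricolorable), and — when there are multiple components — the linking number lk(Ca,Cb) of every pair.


V = t^-7 - 2t^-6 + 2t^-5 - 3t^-4 + 3t^-3 - 2t^-2 + 2t^-1
<D> = 2A^-8 - 2A^-4 + 3 - 3A^4 + 2A^8 - 2A^12 + A^16 (w = -4)
1 component over 14 crossings, w = -4
9 Fox colorings among 3^14, |V(-1)| = 15: tricolorable
why: w = -4 shifts under R1 moves; the (-A^3)^(4) factor cancels that in V


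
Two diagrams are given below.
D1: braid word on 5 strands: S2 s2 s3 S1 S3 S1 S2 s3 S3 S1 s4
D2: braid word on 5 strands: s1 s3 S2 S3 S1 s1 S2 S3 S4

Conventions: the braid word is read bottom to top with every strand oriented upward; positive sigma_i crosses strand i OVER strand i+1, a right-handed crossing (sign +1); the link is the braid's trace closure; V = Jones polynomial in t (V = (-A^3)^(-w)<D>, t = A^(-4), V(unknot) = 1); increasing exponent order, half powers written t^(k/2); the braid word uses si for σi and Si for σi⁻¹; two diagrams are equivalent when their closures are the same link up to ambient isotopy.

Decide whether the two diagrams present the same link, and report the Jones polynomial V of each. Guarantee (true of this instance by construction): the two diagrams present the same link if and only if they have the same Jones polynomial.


equivalent: no
V(D1) = t^(-9/2) - t^(-5/2) - t^(-3/2) - t^(-1/2)  (w -3, c 11, <D> = A^-7 + A^-3 + A - A^9)
D2 (bracket A^-7 + A; 9 crossings at w = -3): V = -t^(-5/2) - t^(-1/2)
why: 2 classes among 2 diagrams; unequal V(t) rules out equality


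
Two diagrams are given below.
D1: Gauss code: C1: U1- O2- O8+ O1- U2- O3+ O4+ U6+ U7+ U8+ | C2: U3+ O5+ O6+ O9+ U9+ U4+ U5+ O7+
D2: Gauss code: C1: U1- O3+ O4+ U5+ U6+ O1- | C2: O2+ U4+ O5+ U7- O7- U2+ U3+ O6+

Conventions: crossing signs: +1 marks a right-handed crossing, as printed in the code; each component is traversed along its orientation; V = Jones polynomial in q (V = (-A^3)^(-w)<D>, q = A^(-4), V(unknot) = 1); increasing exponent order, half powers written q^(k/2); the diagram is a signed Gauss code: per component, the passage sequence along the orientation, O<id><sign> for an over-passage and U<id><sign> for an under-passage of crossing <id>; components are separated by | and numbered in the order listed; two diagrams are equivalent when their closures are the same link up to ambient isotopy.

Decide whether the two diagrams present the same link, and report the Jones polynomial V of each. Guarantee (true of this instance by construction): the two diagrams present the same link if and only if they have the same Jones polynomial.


same link: yes
V(D1) = -q^(3/2) - q^(7/2) + q^(9/2) - q^(11/2)  [9 crossings, <D> = A^-7 - A^-3 + A + A^9, w = +5]
D2 (bracket A^-13 - A^-9 + A^-5 + A^3; 7 crossings at w = +3): V = -q^(3/2) - q^(7/2) + q^(9/2) - q^(11/2)
note: Reidemeister moves carry D1 (9 crossings) to D2 (7)


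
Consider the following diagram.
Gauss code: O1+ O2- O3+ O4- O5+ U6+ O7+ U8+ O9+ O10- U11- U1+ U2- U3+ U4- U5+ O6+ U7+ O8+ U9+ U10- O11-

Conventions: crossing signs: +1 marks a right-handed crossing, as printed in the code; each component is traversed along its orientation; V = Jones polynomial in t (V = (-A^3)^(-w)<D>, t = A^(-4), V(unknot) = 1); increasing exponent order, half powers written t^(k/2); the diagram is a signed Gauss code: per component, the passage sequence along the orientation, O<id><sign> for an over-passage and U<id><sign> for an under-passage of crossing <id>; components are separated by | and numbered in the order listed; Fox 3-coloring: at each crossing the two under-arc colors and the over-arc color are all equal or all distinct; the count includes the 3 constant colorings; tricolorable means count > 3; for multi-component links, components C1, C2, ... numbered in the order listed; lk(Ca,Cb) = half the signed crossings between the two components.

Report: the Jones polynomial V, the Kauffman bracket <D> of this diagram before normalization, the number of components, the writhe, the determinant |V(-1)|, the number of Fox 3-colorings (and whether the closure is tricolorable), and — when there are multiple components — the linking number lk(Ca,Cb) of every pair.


Jones polynomial: V(t) = t + t^3 - t^4
<D> = A^-7 - A^-3 - A^5; writhe +3
components 1, writhe +3 (11 crossings)
3-colorings: 9 of 3^11, det 3 — tricolorable
note: w = +3 (over 11 crossings) is diagram-only; (-A^3)^(-3) removes it from V
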